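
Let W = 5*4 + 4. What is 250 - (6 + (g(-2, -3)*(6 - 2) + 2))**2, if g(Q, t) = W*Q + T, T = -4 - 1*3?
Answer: -44694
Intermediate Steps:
W = 24 (W = 20 + 4 = 24)
T = -7 (T = -4 - 3 = -7)
g(Q, t) = -7 + 24*Q (g(Q, t) = 24*Q - 7 = -7 + 24*Q)
250 - (6 + (g(-2, -3)*(6 - 2) + 2))**2 = 250 - (6 + ((-7 + 24*(-2))*(6 - 2) + 2))**2 = 250 - (6 + ((-7 - 48)*4 + 2))**2 = 250 - (6 + (-55*4 + 2))**2 = 250 - (6 + (-220 + 2))**2 = 250 - (6 - 218)**2 = 250 - 1*(-212)**2 = 250 - 1*44944 = 250 - 44944 = -44694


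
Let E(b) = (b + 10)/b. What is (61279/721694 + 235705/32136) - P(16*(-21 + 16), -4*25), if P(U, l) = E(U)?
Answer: 37945708157/5798089596 ≈ 6.5445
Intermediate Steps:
E(b) = (10 + b)/b
P(U, l) = (10 + U)/U
(61279/721694 + 235705/32136) - P(16*(-21 + 16), -4*25) = (61279/721694 + 235705/32136) - (10 + 16*(-21 + 16))/(16*(-21 + 16)) = (61279*(1/721694) + 235705*(1/32136)) - (10 + 16*(-5))/(16*(-5)) = (61279/721694 + 235705/32136) - (10 - 80)/(-80) = 86038073107/11596179192 - (-1)*(-70)/80 = 86038073107/11596179192 - 1*7/8 = 86038073107/11596179192 - 7/8 = 37945708157/5798089596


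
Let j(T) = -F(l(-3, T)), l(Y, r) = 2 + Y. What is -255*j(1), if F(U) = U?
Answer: -255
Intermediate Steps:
j(T) = 1 (j(T) = -(2 - 3) = -1*(-1) = 1)
-255*j(1) = -255*1 = -255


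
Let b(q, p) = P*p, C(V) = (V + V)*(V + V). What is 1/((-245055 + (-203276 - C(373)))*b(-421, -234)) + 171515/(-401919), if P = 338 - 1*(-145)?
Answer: -927567965290171/2173612739697126 ≈ -0.42674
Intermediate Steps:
P = 483 (P = 338 + 145 = 483)
C(V) = 4*V² (C(V) = (2*V)*(2*V) = 4*V²)
b(q, p) = 483*p
1/((-245055 + (-203276 - C(373)))*b(-421, -234)) + 171515/(-401919) = 1/((-245055 + (-203276 - 4*373²))*((483*(-234)))) + 171515/(-401919) = 1/(-245055 + (-203276 - 4*139129)*(-113022)) + 171515*(-1/401919) = -1/113022/(-245055 + (-203276 - 1*556516)) - 171515/401919 = -1/113022/(-245055 + (-203276 - 556516)) - 171515/401919 = -1/113022/(-245055 - 759792) - 171515/401919 = -1/113022/(-1004847) - 171515/401919 = -1/1004847*(-1/113022) - 171515/401919 = 1/113569817634 - 171515/401919 = -927567965290171/2173612739697126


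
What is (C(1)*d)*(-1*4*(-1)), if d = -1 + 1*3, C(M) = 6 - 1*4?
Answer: 16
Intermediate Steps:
C(M) = 2 (C(M) = 6 - 4 = 2)
d = 2 (d = -1 + 3 = 2)
(C(1)*d)*(-1*4*(-1)) = (2*2)*(-1*4*(-1)) = 4*(-4*(-1)) = 4*4 = 16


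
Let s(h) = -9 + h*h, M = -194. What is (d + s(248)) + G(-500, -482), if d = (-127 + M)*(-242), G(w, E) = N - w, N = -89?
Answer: 139588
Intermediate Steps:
G(w, E) = -89 - w
d = 77682 (d = (-127 - 194)*(-242) = -321*(-242) = 77682)
s(h) = -9 + h**2
(d + s(248)) + G(-500, -482) = (77682 + (-9 + 248**2)) + (-89 - 1*(-500)) = (77682 + (-9 + 61504)) + (-89 + 500) = (77682 + 61495) + 411 = 139177 + 411 = 139588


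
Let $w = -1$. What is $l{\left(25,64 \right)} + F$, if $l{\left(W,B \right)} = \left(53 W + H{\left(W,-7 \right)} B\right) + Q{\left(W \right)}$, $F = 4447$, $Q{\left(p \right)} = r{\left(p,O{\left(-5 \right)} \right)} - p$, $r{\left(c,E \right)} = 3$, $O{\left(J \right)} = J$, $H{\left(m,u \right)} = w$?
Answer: $5686$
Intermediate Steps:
$H{\left(m,u \right)} = -1$
$Q{\left(p \right)} = 3 - p$
$l{\left(W,B \right)} = 3 - B + 52 W$ ($l{\left(W,B \right)} = \left(53 W - B\right) - \left(-3 + W\right) = \left(- B + 53 W\right) - \left(-3 + W\right) = 3 - B + 52 W$)
$l{\left(25,64 \right)} + F = \left(3 - 64 + 52 \cdot 25\right) + 4447 = \left(3 - 64 + 1300\right) + 4447 = 1239 + 4447 = 5686$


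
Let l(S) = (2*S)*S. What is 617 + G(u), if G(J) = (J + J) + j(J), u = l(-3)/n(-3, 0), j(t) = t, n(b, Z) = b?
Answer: 599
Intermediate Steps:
l(S) = 2*S**2
u = -6 (u = (2*(-3)**2)/(-3) = (2*9)*(-1/3) = 18*(-1/3) = -6)
G(J) = 3*J (G(J) = (J + J) + J = 2*J + J = 3*J)
617 + G(u) = 617 + 3*(-6) = 617 - 18 = 599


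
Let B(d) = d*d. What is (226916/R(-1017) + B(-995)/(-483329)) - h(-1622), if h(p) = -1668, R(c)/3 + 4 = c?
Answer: 2356660930697/1480436727 ≈ 1591.9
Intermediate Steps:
R(c) = -12 + 3*c
B(d) = d²
(226916/R(-1017) + B(-995)/(-483329)) - h(-1622) = (226916/(-12 + 3*(-1017)) + (-995)²/(-483329)) - 1*(-1668) = (226916/(-12 - 3051) + 990025*(-1/483329)) + 1668 = (226916/(-3063) - 990025/483329) + 1668 = (226916*(-1/3063) - 990025/483329) + 1668 = (-226916/3063 - 990025/483329) + 1668 = -112707529939/1480436727 + 1668 = 2356660930697/1480436727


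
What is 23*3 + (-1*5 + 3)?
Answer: 67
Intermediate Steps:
23*3 + (-1*5 + 3) = 69 + (-5 + 3) = 69 - 2 = 67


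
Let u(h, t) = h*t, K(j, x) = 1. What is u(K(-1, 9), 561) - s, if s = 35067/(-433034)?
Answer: 242967141/433034 ≈ 561.08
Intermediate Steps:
s = -35067/433034 (s = 35067*(-1/433034) = -35067/433034 ≈ -0.080980)
u(K(-1, 9), 561) - s = 1*561 - 1*(-35067/433034) = 561 + 35067/433034 = 242967141/433034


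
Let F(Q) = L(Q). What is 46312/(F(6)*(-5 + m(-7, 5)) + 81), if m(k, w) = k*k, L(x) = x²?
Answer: 46312/1665 ≈ 27.815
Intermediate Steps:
F(Q) = Q²
m(k, w) = k²
46312/(F(6)*(-5 + m(-7, 5)) + 81) = 46312/(6²*(-5 + (-7)²) + 81) = 46312/(36*(-5 + 49) + 81) = 46312/(36*44 + 81) = 46312/(1584 + 81) = 46312/1665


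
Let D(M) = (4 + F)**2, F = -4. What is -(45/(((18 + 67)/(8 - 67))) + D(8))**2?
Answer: -281961/289 ≈ -975.64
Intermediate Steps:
D(M) = 0 (D(M) = (4 - 4)**2 = 0**2 = 0)
-(45/(((18 + 67)/(8 - 67))) + D(8))**2 = -(45/(((18 + 67)/(8 - 67))) + 0)**2 = -(45/((85/(-59))) + 0)**2 = -(45/((85*(-1/59))) + 0)**2 = -(45/(-85/59) + 0)**2 = -(45*(-59/85) + 0)**2 = -(-531/17 + 0)**2 = -(-531/17)**2 = -1*281961/289 = -281961/289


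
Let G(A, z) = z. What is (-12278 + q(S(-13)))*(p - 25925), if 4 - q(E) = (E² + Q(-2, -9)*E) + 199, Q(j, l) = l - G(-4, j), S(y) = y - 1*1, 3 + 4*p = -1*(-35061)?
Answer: 438176207/2 ≈ 2.1909e+8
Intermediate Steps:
p = 17529/2 (p = -¾ + (-1*(-35061))/4 = -¾ + (¼)*35061 = -¾ + 35061/4 = 17529/2 ≈ 8764.5)
S(y) = -1 + y (S(y) = y - 1 = -1 + y)
Q(j, l) = l - j
q(E) = -195 - E² + 7*E (q(E) = 4 - ((E² + (-9 - 1*(-2))*E) + 199) = 4 - ((E² + (-9 + 2)*E) + 199) = 4 - ((E² - 7*E) + 199) = 4 - (199 + E² - 7*E) = 4 + (-199 - E² + 7*E) = -195 - E² + 7*E)
(-12278 + q(S(-13)))*(p - 25925) = (-12278 + (-195 - (-1 - 13)² + 7*(-1 - 13)))*(17529/2 - 25925) = (-12278 + (-195 - 1*(-14)² + 7*(-14)))*(-34321/2) = (-12278 + (-195 - 1*196 - 98))*(-34321/2) = (-12278 + (-195 - 196 - 98))*(-34321/2) = (-12278 - 489)*(-34321/2) = -12767*(-34321/2) = 438176207/2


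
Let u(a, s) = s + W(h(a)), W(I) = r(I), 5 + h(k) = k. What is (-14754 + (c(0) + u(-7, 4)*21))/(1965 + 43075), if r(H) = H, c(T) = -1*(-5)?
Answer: -14917/45040 ≈ -0.33119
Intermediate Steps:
c(T) = 5
h(k) = -5 + k
W(I) = I
u(a, s) = -5 + a + s (u(a, s) = s + (-5 + a) = -5 + a + s)
(-14754 + (c(0) + u(-7, 4)*21))/(1965 + 43075) = (-14754 + (5 + (-5 - 7 + 4)*21))/(1965 + 43075) = (-14754 + (5 - 8*21))/45040 = (-14754 + (5 - 168))*(1/45040) = (-14754 - 163)*(1/45040) = -14917*1/45040 = -14917/45040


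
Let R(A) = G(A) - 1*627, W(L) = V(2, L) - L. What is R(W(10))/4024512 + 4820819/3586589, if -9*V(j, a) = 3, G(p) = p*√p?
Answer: 6466398374675/4811423489856 - 31*I*√93/36220608 ≈ 1.344 - 8.2537e-6*I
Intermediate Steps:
G(p) = p^(3/2)
V(j, a) = -⅓ (V(j, a) = -⅑*3 = -⅓)
W(L) = -⅓ - L
R(A) = -627 + A^(3/2) (R(A) = A^(3/2) - 1*627 = A^(3/2) - 627 = -627 + A^(3/2))
R(W(10))/4024512 + 4820819/3586589 = (-627 + (-⅓ - 1*10)^(3/2))/4024512 + 4820819/3586589 = (-627 + (-⅓ - 10)^(3/2))*(1/4024512) + 4820819*(1/3586589) = (-627 + (-31/3)^(3/2))*(1/4024512) + 4820819/3586589 = (-627 - 31*I*√93/9)*(1/4024512) + 4820819/3586589 = (-209/1341504 - 31*I*√93/36220608) + 4820819/3586589 = 6466398374675/4811423489856 - 31*I*√93/36220608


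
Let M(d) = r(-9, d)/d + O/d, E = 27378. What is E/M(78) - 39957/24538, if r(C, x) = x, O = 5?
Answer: 52397189961/2036654 ≈ 25727.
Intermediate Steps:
M(d) = 1 + 5/d (M(d) = d/d + 5/d = 1 + 5/d)
E/M(78) - 39957/24538 = 27378/(((5 + 78)/78)) - 39957/24538 = 27378/(((1/78)*83)) - 39957*1/24538 = 27378/(83/78) - 39957/24538 = 27378*(78/83) - 39957/24538 = 2135484/83 - 39957/24538 = 52397189961/2036654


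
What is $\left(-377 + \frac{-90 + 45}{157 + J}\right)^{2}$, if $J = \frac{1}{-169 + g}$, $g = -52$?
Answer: $\frac{171356922773569}{1203812416} \approx 1.4235 \cdot 10^{5}$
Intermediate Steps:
$J = - \frac{1}{221}$ ($J = \frac{1}{-169 - 52} = \frac{1}{-221} = - \frac{1}{221} \approx -0.0045249$)
$\left(-377 + \frac{-90 + 45}{157 + J}\right)^{2} = \left(-377 + \frac{-90 + 45}{157 - \frac{1}{221}}\right)^{2} = \left(-377 - \frac{45}{\frac{34696}{221}}\right)^{2} = \left(-377 - \frac{9945}{34696}\right)^{2} = \left(- \frac{13090337}{34696}\right)^{2} = \frac{171356922773569}{1203812416}$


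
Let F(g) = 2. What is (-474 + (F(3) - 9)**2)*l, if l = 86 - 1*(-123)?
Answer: -88825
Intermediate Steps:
l = 209 (l = 86 + 123 = 209)
(-474 + (F(3) - 9)**2)*l = (-474 + (2 - 9)**2)*209 = (-474 + (-7)**2)*209 = (-474 + 49)*209 = -425*209 = -88825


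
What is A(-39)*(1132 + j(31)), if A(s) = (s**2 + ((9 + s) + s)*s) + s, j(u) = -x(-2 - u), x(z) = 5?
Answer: 4702971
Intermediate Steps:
j(u) = -5 (j(u) = -1*5 = -5)
A(s) = s + s**2 + s*(9 + 2*s) (A(s) = (s**2 + (9 + 2*s)*s) + s = (s**2 + s*(9 + 2*s)) + s = s + s**2 + s*(9 + 2*s))
A(-39)*(1132 + j(31)) = (-39*(10 + 3*(-39)))*(1132 - 5) = -39*(10 - 117)*1127 = -39*(-107)*1127 = 4173*1127 = 4702971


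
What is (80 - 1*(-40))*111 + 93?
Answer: 13413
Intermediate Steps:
(80 - 1*(-40))*111 + 93 = (80 + 40)*111 + 93 = 120*111 + 93 = 13320 + 93 = 13413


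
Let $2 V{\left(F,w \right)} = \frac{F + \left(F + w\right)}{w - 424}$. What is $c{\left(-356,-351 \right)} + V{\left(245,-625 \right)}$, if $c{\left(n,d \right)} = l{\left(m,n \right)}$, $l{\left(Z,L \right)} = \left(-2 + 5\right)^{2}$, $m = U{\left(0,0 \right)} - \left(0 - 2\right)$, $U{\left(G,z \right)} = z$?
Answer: $\frac{19017}{2098} \approx 9.0643$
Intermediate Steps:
$m = 2$ ($m = 0 - \left(0 - 2\right) = 0 - -2 = 0 + 2 = 2$)
$l{\left(Z,L \right)} = 9$ ($l{\left(Z,L \right)} = 3^{2} = 9$)
$c{\left(n,d \right)} = 9$
$V{\left(F,w \right)} = \frac{w + 2 F}{2 \left(-424 + w\right)}$ ($V{\left(F,w \right)} = \frac{\left(F + \left(F + w\right)\right) \frac{1}{w - 424}}{2} = \frac{\left(w + 2 F\right) \frac{1}{-424 + w}}{2} = \frac{\frac{1}{-424 + w} \left(w + 2 F\right)}{2} = \frac{w + 2 F}{2 \left(-424 + w\right)}$)
$c{\left(-356,-351 \right)} + V{\left(245,-625 \right)} = 9 + \frac{245 + \frac{1}{2} \left(-625\right)}{-424 - 625} = 9 + \frac{245 - \frac{625}{2}}{-1049} = 9 - - \frac{135}{2098} = 9 + \frac{135}{2098} = \frac{19017}{2098}$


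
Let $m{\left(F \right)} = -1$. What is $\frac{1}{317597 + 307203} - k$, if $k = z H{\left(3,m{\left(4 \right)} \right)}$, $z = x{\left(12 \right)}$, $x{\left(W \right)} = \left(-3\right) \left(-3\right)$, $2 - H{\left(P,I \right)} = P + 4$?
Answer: $\frac{28116001}{624800} \approx 45.0$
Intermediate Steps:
$H{\left(P,I \right)} = -2 - P$ ($H{\left(P,I \right)} = 2 - \left(P + 4\right) = 2 - \left(4 + P\right) = -2 - P$)
$x{\left(W \right)} = 9$
$z = 9$
$k = -45$ ($k = 9 \left(-2 - 3\right) = 9 \left(-5\right) = -45$)
$\frac{1}{317597 + 307203} - k = \frac{1}{317597 + 307203} - -45 = \frac{1}{624800} + 45 = \frac{28116001}{624800}$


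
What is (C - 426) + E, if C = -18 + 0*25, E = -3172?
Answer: -3616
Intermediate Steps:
C = -18 (C = -18 + 0 = -18)
(C - 426) + E = (-18 - 426) - 3172 = -444 - 3172 = -3616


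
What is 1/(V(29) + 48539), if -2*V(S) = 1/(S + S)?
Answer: 116/5630523 ≈ 2.0602e-5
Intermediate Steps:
V(S) = -1/(4*S) (V(S) = -1/(2*(S + S)) = -1/(2*S)/2 = -1/(4*S))
1/(V(29) + 48539) = 1/(-¼/29 + 48539) = 1/(-¼*1/29 + 48539) = 1/(-1/116 + 48539) = 1/(5630523/116) = 116/5630523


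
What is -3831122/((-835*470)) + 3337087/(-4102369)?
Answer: 7203518167434/804987357025 ≈ 8.9486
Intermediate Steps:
-3831122/((-835*470)) + 3337087/(-4102369) = -3831122/(-392450) + 3337087*(-1/4102369) = -3831122*(-1/392450) - 3337087/4102369 = 1915561/196225 - 3337087/4102369 = 7203518167434/804987357025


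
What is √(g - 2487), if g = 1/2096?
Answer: I*√682870381/524 ≈ 49.87*I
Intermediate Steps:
g = 1/2096 ≈ 0.00047710
√(g - 2487) = √(1/2096 - 2487) = √(-5212751/2096) = I*√682870381/524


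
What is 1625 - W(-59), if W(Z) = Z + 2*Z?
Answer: 1802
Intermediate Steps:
W(Z) = 3*Z
1625 - W(-59) = 1625 - 3*(-59) = 1625 - 1*(-177) = 1625 + 177 = 1802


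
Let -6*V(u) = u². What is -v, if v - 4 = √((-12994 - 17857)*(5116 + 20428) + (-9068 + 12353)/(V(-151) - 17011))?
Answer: -4 - 7*I*√250759518179185714/124867 ≈ -4.0 - 28072.0*I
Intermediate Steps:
V(u) = -u²/6
v = 4 + 7*I*√250759518179185714/124867 (v = 4 + √((-12994 - 17857)*(5116 + 20428) + (-9068 + 12353)/(-⅙*(-151)² - 17011)) = 4 + √(-30851*25544 + 3285/(-⅙*22801 - 17011)) = 4 + √(-788057944 + 3285/(-22801/6 - 17011)) = 4 + √(-788057944 + 3285/(-124867/6)) = 4 + √(-788057944 + 3285*(-6/124867)) = 4 + √(-788057944 - 19710/124867) = 4 + √(-98402431313158/124867) = 4 + 7*I*√250759518179185714/124867 ≈ 4.0 + 28072.0*I)
-v = -(4 + 7*I*√250759518179185714/124867) = -4 - 7*I*√250759518179185714/124867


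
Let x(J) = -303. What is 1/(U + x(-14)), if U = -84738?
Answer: -1/85041 ≈ -1.1759e-5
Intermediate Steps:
1/(U + x(-14)) = 1/(-84738 - 303) = 1/(-85041) = -1/85041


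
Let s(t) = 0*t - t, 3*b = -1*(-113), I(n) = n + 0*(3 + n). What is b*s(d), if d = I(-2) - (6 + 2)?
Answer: 1130/3 ≈ 376.67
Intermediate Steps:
I(n) = n (I(n) = n + 0 = n)
d = -10 (d = -2 - (6 + 2) = -2 - 1*8 = -2 - 8 = -10)
b = 113/3 (b = (-1*(-113))/3 = (1/3)*113 = 113/3 ≈ 37.667)
s(t) = -t (s(t) = 0 - t = -t)
b*s(d) = 113*(-1*(-10))/3 = (113/3)*10 = 1130/3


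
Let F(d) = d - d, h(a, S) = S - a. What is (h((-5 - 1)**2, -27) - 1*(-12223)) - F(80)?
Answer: 12160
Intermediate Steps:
F(d) = 0
(h((-5 - 1)**2, -27) - 1*(-12223)) - F(80) = ((-27 - (-5 - 1)**2) - 1*(-12223)) - 1*0 = ((-27 - 1*(-6)**2) + 12223) + 0 = ((-27 - 1*36) + 12223) + 0 = ((-27 - 36) + 12223) + 0 = (-63 + 12223) + 0 = 12160 + 0 = 12160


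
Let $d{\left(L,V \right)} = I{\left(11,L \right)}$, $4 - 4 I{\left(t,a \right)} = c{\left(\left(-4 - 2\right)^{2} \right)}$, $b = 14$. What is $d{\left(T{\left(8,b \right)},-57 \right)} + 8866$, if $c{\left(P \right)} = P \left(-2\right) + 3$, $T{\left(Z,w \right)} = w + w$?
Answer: $\frac{35537}{4} \approx 8884.3$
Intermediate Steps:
$T{\left(Z,w \right)} = 2 w$
$c{\left(P \right)} = 3 - 2 P$ ($c{\left(P \right)} = - 2 P + 3 = 3 - 2 P$)
$I{\left(t,a \right)} = \frac{73}{4}$ ($I{\left(t,a \right)} = 1 - \frac{3 - 2 \left(-4 - 2\right)^{2}}{4} = 1 - \frac{3 - 2 \left(-6\right)^{2}}{4} = 1 - \frac{3 - 72}{4} = 1 - - \frac{69}{4} = 1 + \frac{69}{4} = \frac{73}{4}$)
$d{\left(L,V \right)} = \frac{73}{4}$
$d{\left(T{\left(8,b \right)},-57 \right)} + 8866 = \frac{73}{4} + 8866 = \frac{35537}{4}$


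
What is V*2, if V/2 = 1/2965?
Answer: 4/2965 ≈ 0.0013491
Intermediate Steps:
V = 2/2965 ≈ 0.00067454
V*2 = (2/2965)*2 = 4/2965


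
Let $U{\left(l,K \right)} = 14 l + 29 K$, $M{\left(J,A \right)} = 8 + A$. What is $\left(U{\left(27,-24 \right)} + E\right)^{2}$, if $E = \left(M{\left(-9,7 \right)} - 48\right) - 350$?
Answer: $491401$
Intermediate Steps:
$E = -383$ ($E = \left(\left(8 + 7\right) - 48\right) - 350 = \left(15 - 48\right) - 350 = -33 - 350 = -383$)
$\left(U{\left(27,-24 \right)} + E\right)^{2} = \left(\left(14 \cdot 27 + 29 \left(-24\right)\right) - 383\right)^{2} = \left(\left(378 - 696\right) - 383\right)^{2} = \left(-318 - 383\right)^{2} = \left(-701\right)^{2} = 491401$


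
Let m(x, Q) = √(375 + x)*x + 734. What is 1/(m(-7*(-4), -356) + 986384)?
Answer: 493559/487200814986 - 7*√403/243600407493 ≈ 1.0125e-6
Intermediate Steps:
m(x, Q) = 734 + x*√(375 + x) (m(x, Q) = x*√(375 + x) + 734 = 734 + x*√(375 + x))
1/(m(-7*(-4), -356) + 986384) = 1/((734 + (-7*(-4))*√(375 - 7*(-4))) + 986384) = 1/((734 + 28*√(375 + 28)) + 986384) = 1/((734 + 28*√403) + 986384) = 1/(987118 + 28*√403)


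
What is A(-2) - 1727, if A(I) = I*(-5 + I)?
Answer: -1713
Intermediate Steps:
A(-2) - 1727 = -2*(-5 - 2) - 1727 = -2*(-7) - 1727 = 14 - 1727 = -1713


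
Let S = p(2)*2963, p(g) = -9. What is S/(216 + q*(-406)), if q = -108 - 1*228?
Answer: -8889/45544 ≈ -0.19517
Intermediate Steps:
q = -336 (q = -108 - 228 = -336)
S = -26667 (S = -9*2963 = -26667)
S/(216 + q*(-406)) = -26667/(216 - 336*(-406)) = -26667/(216 + 136416) = -26667/136632 = -26667*1/136632 = -8889/45544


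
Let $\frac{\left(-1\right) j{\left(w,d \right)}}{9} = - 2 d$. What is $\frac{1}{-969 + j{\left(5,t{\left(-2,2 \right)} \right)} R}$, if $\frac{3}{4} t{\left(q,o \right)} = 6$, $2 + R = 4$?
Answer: $- \frac{1}{681} \approx -0.0014684$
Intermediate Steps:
$R = 2$ ($R = -2 + 4 = 2$)
$t{\left(q,o \right)} = 8$ ($t{\left(q,o \right)} = \frac{4}{3} \cdot 6 = 8$)
$j{\left(w,d \right)} = 18 d$ ($j{\left(w,d \right)} = - 9 \left(- 2 d\right) = 18 d$)
$\frac{1}{-969 + j{\left(5,t{\left(-2,2 \right)} \right)} R} = \frac{1}{-969 + 18 \cdot 8 \cdot 2} = \frac{1}{-969 + 144 \cdot 2} = \frac{1}{-969 + 288} = \frac{1}{-681} = - \frac{1}{681}$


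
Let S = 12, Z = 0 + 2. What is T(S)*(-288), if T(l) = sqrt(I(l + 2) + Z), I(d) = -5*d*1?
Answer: -576*I*sqrt(17) ≈ -2374.9*I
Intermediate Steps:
I(d) = -5*d
Z = 2
T(l) = sqrt(-8 - 5*l) (T(l) = sqrt(-5*(l + 2) + 2) = sqrt(-5*(2 + l) + 2) = sqrt((-10 - 5*l) + 2) = sqrt(-8 - 5*l))
T(S)*(-288) = sqrt(-8 - 5*12)*(-288) = sqrt(-8 - 60)*(-288) = sqrt(-68)*(-288) = (2*I*sqrt(17))*(-288) = -576*I*sqrt(17)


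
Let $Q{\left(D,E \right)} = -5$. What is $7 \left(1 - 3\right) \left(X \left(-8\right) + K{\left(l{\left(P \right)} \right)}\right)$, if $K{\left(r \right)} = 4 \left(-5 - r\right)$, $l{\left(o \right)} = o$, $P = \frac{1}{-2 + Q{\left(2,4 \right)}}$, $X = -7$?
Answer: $-512$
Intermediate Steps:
$P = - \frac{1}{7}$ ($P = \frac{1}{-2 - 5} = \frac{1}{-7} = - \frac{1}{7} \approx -0.14286$)
$K{\left(r \right)} = -20 - 4 r$
$7 \left(1 - 3\right) \left(X \left(-8\right) + K{\left(l{\left(P \right)} \right)}\right) = 7 \left(1 - 3\right) \left(\left(-7\right) \left(-8\right) - \frac{136}{7}\right) = 7 \left(-2\right) \left(56 + \left(-20 + \frac{4}{7}\right)\right) = - 14 \left(56 - \frac{136}{7}\right) = \left(-14\right) \frac{256}{7} = -512$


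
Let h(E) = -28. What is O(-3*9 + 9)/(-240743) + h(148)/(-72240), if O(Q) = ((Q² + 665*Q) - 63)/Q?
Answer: -1437547/621116940 ≈ -0.0023145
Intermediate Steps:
O(Q) = (-63 + Q² + 665*Q)/Q
O(-3*9 + 9)/(-240743) + h(148)/(-72240) = (665 + (-3*9 + 9) - 63/(-3*9 + 9))/(-240743) - 28/(-72240) = (665 + (-27 + 9) - 63/(-27 + 9))*(-1/240743) - 28*(-1/72240) = (665 - 18 - 63/(-18))*(-1/240743) + 1/2580 = (665 - 18 - 63*(-1/18))*(-1/240743) + 1/2580 = (665 - 18 + 7/2)*(-1/240743) + 1/2580 = (1301/2)*(-1/240743) + 1/2580 = -1301/481486 + 1/2580 = -1437547/621116940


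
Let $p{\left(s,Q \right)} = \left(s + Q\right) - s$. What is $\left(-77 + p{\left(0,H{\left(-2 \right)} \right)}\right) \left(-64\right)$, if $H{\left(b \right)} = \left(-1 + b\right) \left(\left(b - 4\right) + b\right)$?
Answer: $3392$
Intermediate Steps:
$H{\left(b \right)} = \left(-1 + b\right) \left(-4 + 2 b\right)$ ($H{\left(b \right)} = \left(-1 + b\right) \left(\left(b - 4\right) + b\right) = \left(-1 + b\right) \left(\left(-4 + b\right) + b\right) = \left(-1 + b\right) \left(-4 + 2 b\right)$)
$p{\left(s,Q \right)} = Q$ ($p{\left(s,Q \right)} = \left(Q + s\right) - s = Q$)
$\left(-77 + p{\left(0,H{\left(-2 \right)} \right)}\right) \left(-64\right) = \left(-77 + \left(4 - -12 + 2 \left(-2\right)^{2}\right)\right) \left(-64\right) = \left(-77 + \left(4 + 12 + 2 \cdot 4\right)\right) \left(-64\right) = \left(-77 + \left(4 + 12 + 8\right)\right) \left(-64\right) = \left(-77 + 24\right) \left(-64\right) = \left(-53\right) \left(-64\right) = 3392$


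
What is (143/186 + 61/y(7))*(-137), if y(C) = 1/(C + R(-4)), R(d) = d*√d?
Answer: -10900405/186 + 66856*I ≈ -58604.0 + 66856.0*I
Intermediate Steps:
R(d) = d^(3/2)
y(C) = 1/(C - 8*I) (y(C) = 1/(C + (-4)^(3/2)) = 1/(C - 8*I))
(143/186 + 61/y(7))*(-137) = (143/186 + 61/(1/(7 - 8*I)))*(-137) = (143*(1/186) + 61/(((7 + 8*I)/113)))*(-137) = (143/186 + 61*(7 - 8*I))*(-137) = (143/186 + (427 - 488*I))*(-137) = (79565/186 - 488*I)*(-137) = -10900405/186 + 66856*I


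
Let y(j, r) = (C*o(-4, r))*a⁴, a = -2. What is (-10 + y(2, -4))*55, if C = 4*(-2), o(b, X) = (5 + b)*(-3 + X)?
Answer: 48730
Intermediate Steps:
o(b, X) = (-3 + X)*(5 + b)
C = -8
y(j, r) = 384 - 128*r (y(j, r) = -8*(-15 - 3*(-4) + 5*r + r*(-4))*(-2)⁴ = -8*(-15 + 12 + 5*r - 4*r)*16 = -8*(-3 + r)*16 = (24 - 8*r)*16 = 384 - 128*r)
(-10 + y(2, -4))*55 = (-10 + (384 - 128*(-4)))*55 = (-10 + (384 + 512))*55 = (-10 + 896)*55 = 886*55 = 48730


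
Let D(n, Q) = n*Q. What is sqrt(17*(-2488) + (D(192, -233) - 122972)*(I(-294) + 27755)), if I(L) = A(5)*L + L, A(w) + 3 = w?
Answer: 2*I*sqrt(1126714845) ≈ 67133.0*I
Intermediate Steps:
A(w) = -3 + w
D(n, Q) = Q*n
I(L) = 3*L (I(L) = (-3 + 5)*L + L = 2*L + L = 3*L)
sqrt(17*(-2488) + (D(192, -233) - 122972)*(I(-294) + 27755)) = sqrt(17*(-2488) + (-233*192 - 122972)*(3*(-294) + 27755)) = sqrt(-42296 + (-44736 - 122972)*(-882 + 27755)) = sqrt(-42296 - 167708*26873) = sqrt(-42296 - 4506817084) = sqrt(-4506859380) = 2*I*sqrt(1126714845)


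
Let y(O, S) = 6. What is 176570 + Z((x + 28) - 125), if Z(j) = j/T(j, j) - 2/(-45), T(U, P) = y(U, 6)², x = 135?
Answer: 1765711/10 ≈ 1.7657e+5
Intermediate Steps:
T(U, P) = 36 (T(U, P) = 6² = 36)
Z(j) = 2/45 + j/36 (Z(j) = j/36 - 2/(-45) = j*(1/36) - 2*(-1/45) = j/36 + 2/45 = 2/45 + j/36)
176570 + Z((x + 28) - 125) = 176570 + (2/45 + ((135 + 28) - 125)/36) = 176570 + (2/45 + (163 - 125)/36) = 176570 + (2/45 + (1/36)*38) = 176570 + (2/45 + 19/18) = 176570 + 11/10 = 1765711/10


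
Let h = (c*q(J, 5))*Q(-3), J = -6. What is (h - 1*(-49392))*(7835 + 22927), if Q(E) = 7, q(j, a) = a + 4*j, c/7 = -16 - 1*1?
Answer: 2006266878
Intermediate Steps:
c = -119 (c = 7*(-16 - 1*1) = 7*(-16 - 1) = 7*(-17) = -119)
h = 15827 (h = -119*(5 + 4*(-6))*7 = -119*(5 - 24)*7 = -119*(-19)*7 = 2261*7 = 15827)
(h - 1*(-49392))*(7835 + 22927) = (15827 - 1*(-49392))*(7835 + 22927) = (15827 + 49392)*30762 = 65219*30762 = 2006266878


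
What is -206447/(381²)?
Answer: -206447/145161 ≈ -1.4222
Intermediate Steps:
-206447/(381²) = -206447/145161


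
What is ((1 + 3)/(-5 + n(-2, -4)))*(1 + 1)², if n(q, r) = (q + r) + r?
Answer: -16/15 ≈ -1.0667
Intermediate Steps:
n(q, r) = q + 2*r
((1 + 3)/(-5 + n(-2, -4)))*(1 + 1)² = ((1 + 3)/(-5 + (-2 + 2*(-4))))*(1 + 1)² = (4/(-5 + (-2 - 8)))*2² = (4/(-5 - 10))*4 = (4/(-15))*4 = (4*(-1/15))*4 = -4/15*4 = -16/15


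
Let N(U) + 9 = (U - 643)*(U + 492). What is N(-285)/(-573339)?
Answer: 64035/191113 ≈ 0.33506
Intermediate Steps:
N(U) = -9 + (-643 + U)*(492 + U) (N(U) = -9 + (U - 643)*(U + 492) = -9 + (-643 + U)*(492 + U))
N(-285)/(-573339) = (-316365 + (-285)² - 151*(-285))/(-573339) = (-316365 + 81225 + 43035)*(-1/573339) = -192105*(-1/573339) = 64035/191113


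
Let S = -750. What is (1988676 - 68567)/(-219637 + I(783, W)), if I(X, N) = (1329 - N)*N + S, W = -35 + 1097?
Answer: 1920109/63167 ≈ 30.397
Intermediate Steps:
W = 1062
I(X, N) = -750 + N*(1329 - N) (I(X, N) = (1329 - N)*N - 750 = N*(1329 - N) - 750 = -750 + N*(1329 - N))
(1988676 - 68567)/(-219637 + I(783, W)) = (1988676 - 68567)/(-219637 + (-750 - 1*1062² + 1329*1062)) = 1920109/(-219637 + (-750 - 1*1127844 + 1411398)) = 1920109/(-219637 + (-750 - 1127844 + 1411398)) = 1920109/(-219637 + 282804) = 1920109/63167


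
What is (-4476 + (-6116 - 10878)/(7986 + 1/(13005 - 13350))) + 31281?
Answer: 73846442115/2755169 ≈ 26803.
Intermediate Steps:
(-4476 + (-6116 - 10878)/(7986 + 1/(13005 - 13350))) + 31281 = (-4476 - 16994/(7986 + 1/(-345))) + 31281 = (-4476 - 16994/(7986 - 1/345)) + 31281 = (-4476 - 16994/2755169/345) + 31281 = (-4476 - 16994*345/2755169) + 31281 = (-4476 - 5862930/2755169) + 31281 = -12337999374/2755169 + 31281 = 73846442115/2755169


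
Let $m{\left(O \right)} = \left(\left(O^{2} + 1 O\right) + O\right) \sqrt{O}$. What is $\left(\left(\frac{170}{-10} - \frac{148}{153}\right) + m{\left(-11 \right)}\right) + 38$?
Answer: $\frac{3065}{153} + 99 i \sqrt{11} \approx 20.033 + 328.35 i$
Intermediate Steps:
$m{\left(O \right)} = \sqrt{O} \left(O^{2} + 2 O\right)$ ($m{\left(O \right)} = \left(\left(O^{2} + O\right) + O\right) \sqrt{O} = \left(\left(O + O^{2}\right) + O\right) \sqrt{O} = \left(O^{2} + 2 O\right) \sqrt{O} = \sqrt{O} \left(O^{2} + 2 O\right)$)
$\left(\left(\frac{170}{-10} - \frac{148}{153}\right) + m{\left(-11 \right)}\right) + 38 = \left(\left(\frac{170}{-10} - \frac{148}{153}\right) + \left(-11\right)^{\frac{3}{2}} \left(2 - 11\right)\right) + 38 = \left(\left(170 \left(- \frac{1}{10}\right) - \frac{148}{153}\right) + - 11 i \sqrt{11} \left(-9\right)\right) + 38 = \left(\left(-17 - \frac{148}{153}\right) + 99 i \sqrt{11}\right) + 38 = \left(- \frac{2749}{153} + 99 i \sqrt{11}\right) + 38 = \frac{3065}{153} + 99 i \sqrt{11}$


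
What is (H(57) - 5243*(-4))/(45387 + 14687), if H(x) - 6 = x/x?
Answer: 2997/8582 ≈ 0.34922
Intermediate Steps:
H(x) = 7 (H(x) = 6 + x/x = 6 + 1 = 7)
(H(57) - 5243*(-4))/(45387 + 14687) = (7 - 5243*(-4))/(45387 + 14687) = (7 + 20972)/60074 = 20979*(1/60074) = 2997/8582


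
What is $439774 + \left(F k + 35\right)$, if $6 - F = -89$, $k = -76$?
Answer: $432589$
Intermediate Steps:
$F = 95$ ($F = 6 - -89 = 6 + 89 = 95$)
$439774 + \left(F k + 35\right) = 439774 + \left(95 \left(-76\right) + 35\right) = 439774 + \left(-7220 + 35\right) = 439774 - 7185 = 432589$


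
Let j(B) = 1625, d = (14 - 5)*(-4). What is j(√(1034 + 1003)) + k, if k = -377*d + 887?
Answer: 16084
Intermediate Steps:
d = -36 (d = 9*(-4) = -36)
k = 14459 (k = -377*(-36) + 887 = 13572 + 887 = 14459)
j(√(1034 + 1003)) + k = 1625 + 14459 = 16084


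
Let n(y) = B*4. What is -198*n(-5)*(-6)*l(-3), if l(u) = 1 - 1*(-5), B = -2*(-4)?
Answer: 228096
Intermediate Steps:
B = 8
l(u) = 6 (l(u) = 1 + 5 = 6)
n(y) = 32 (n(y) = 8*4 = 32)
-198*n(-5)*(-6)*l(-3) = -198*32*(-6)*6 = -(-38016)*6 = -198*(-1152) = 228096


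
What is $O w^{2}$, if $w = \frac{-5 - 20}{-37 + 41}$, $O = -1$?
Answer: $- \frac{625}{16} \approx -39.063$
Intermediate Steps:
$w = - \frac{25}{4} \approx -6.25$
$O w^{2} = - \left(- \frac{25}{4}\right)^{2} = \left(-1\right) \frac{625}{16} = - \frac{625}{16}$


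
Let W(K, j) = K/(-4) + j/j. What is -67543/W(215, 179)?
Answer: 270172/211 ≈ 1280.4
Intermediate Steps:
W(K, j) = 1 - K/4 (W(K, j) = K*(-¼) + 1 = -K/4 + 1 = 1 - K/4)
-67543/W(215, 179) = -67543/(1 - ¼*215) = -67543/(1 - 215/4) = -67543/(-211/4) = -67543*(-4/211) = 270172/211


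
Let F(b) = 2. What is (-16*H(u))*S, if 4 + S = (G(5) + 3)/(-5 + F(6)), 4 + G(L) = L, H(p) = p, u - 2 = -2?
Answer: 0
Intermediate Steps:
u = 0 (u = 2 - 2 = 0)
G(L) = -4 + L
S = -16/3 (S = -4 + ((-4 + 5) + 3)/(-5 + 2) = -4 + (1 + 3)/(-3) = -4 + 4*(-⅓) = -4 - 4/3 = -16/3 ≈ -5.3333)
(-16*H(u))*S = -16*0*(-16/3) = 0*(-16/3) = 0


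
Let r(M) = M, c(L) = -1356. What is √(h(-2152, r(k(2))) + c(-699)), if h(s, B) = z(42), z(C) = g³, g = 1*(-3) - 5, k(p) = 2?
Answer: 2*I*√467 ≈ 43.22*I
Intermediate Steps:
g = -8 (g = -3 - 5 = -8)
z(C) = -512 (z(C) = (-8)³ = -512)
h(s, B) = -512
√(h(-2152, r(k(2))) + c(-699)) = √(-512 - 1356) = √(-1868) = 2*I*√467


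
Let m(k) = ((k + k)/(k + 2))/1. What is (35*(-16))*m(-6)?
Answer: -1680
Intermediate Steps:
m(k) = 2*k/(2 + k) (m(k) = ((2*k)/(2 + k))*1 = (2*k/(2 + k))*1 = 2*k/(2 + k))
(35*(-16))*m(-6) = (35*(-16))*(2*(-6)/(2 - 6)) = -1120*(-6)/(-4) = -1120*(-6)*(-1)/4 = -560*3 = -1680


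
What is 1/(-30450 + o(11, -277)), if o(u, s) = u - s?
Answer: -1/30162 ≈ -3.3154e-5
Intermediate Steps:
1/(-30450 + o(11, -277)) = 1/(-30450 + (11 - 1*(-277))) = 1/(-30450 + (11 + 277)) = 1/(-30450 + 288) = 1/(-30162) = -1/30162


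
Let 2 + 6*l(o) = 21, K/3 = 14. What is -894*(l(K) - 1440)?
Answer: 1284529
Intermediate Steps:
K = 42 (K = 3*14 = 42)
l(o) = 19/6 (l(o) = -⅓ + (⅙)*21 = -⅓ + 7/2 = 19/6)
-894*(l(K) - 1440) = -894*(19/6 - 1440) = -894*(-8621/6) = 1284529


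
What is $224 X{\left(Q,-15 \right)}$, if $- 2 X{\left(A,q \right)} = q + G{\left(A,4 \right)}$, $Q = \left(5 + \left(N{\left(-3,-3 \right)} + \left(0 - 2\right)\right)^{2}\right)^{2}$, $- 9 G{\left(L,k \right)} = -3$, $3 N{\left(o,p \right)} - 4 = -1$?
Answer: $\frac{4928}{3} \approx 1642.7$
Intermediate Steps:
$N{\left(o,p \right)} = 1$ ($N{\left(o,p \right)} = \frac{4}{3} + \frac{1}{3} \left(-1\right) = \frac{4}{3} - \frac{1}{3} = 1$)
$G{\left(L,k \right)} = \frac{1}{3}$ ($G{\left(L,k \right)} = \left(- \frac{1}{9}\right) \left(-3\right) = \frac{1}{3}$)
$Q = 36$ ($Q = \left(5 + \left(1 + \left(0 - 2\right)\right)^{2}\right)^{2} = \left(5 + \left(1 - 2\right)^{2}\right)^{2} = \left(5 + \left(-1\right)^{2}\right)^{2} = \left(5 + 1\right)^{2} = 6^{2} = 36$)
$X{\left(A,q \right)} = - \frac{1}{6} - \frac{q}{2}$ ($X{\left(A,q \right)} = - \frac{q + \frac{1}{3}}{2} = - \frac{\frac{1}{3} + q}{2} = - \frac{1}{6} - \frac{q}{2}$)
$224 X{\left(Q,-15 \right)} = 224 \left(- \frac{1}{6} - - \frac{15}{2}\right) = 224 \left(- \frac{1}{6} + \frac{15}{2}\right) = 224 \cdot \frac{22}{3} = \frac{4928}{3}$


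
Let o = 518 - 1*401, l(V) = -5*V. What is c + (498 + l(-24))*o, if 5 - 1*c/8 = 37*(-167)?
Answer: 121778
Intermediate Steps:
o = 117 (o = 518 - 401 = 117)
c = 49472 (c = 40 - 296*(-167) = 40 - 8*(-6179) = 40 + 49432 = 49472)
c + (498 + l(-24))*o = 49472 + (498 - 5*(-24))*117 = 49472 + (498 + 120)*117 = 49472 + 618*117 = 49472 + 72306 = 121778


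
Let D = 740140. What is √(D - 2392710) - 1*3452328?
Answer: -3452328 + I*√1652570 ≈ -3.4523e+6 + 1285.5*I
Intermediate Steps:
√(D - 2392710) - 1*3452328 = √(740140 - 2392710) - 1*3452328 = √(-1652570) - 3452328 = I*√1652570 - 3452328 = -3452328 + I*√1652570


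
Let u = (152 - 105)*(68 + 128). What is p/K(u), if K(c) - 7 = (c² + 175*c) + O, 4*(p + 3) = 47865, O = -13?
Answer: 15951/115297384 ≈ 0.00013835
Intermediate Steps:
u = 9212 (u = 47*196 = 9212)
p = 47853/4 (p = -3 + (¼)*47865 = -3 + 47865/4 = 47853/4 ≈ 11963.)
K(c) = -6 + c² + 175*c (K(c) = 7 + ((c² + 175*c) - 13) = 7 + (-13 + c² + 175*c) = -6 + c² + 175*c)
p/K(u) = 47853/(4*(-6 + 9212² + 175*9212)) = 47853/(4*(-6 + 84860944 + 1612100)) = (47853/4)/86473038 = (47853/4)*(1/86473038) = 15951/115297384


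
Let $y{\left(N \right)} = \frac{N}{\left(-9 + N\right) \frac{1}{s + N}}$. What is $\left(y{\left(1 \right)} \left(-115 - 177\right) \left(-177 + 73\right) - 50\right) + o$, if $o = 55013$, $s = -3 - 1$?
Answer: $66351$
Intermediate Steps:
$s = -4$ ($s = -3 - 1 = -4$)
$y{\left(N \right)} = \frac{N \left(-4 + N\right)}{-9 + N}$ ($y{\left(N \right)} = \frac{N}{\left(-9 + N\right) \frac{1}{-4 + N}} = \frac{N}{\frac{1}{-4 + N} \left(-9 + N\right)} = N \frac{-4 + N}{-9 + N} = \frac{N \left(-4 + N\right)}{-9 + N}$)
$\left(y{\left(1 \right)} \left(-115 - 177\right) \left(-177 + 73\right) - 50\right) + o = \left(1 \frac{1}{-9 + 1} \left(-4 + 1\right) \left(-115 - 177\right) \left(-177 + 73\right) - 50\right) + 55013 = \left(1 \frac{1}{-8} \left(-3\right) \left(\left(-292\right) \left(-104\right)\right) - 50\right) + 55013 = \left(1 \left(- \frac{1}{8}\right) \left(-3\right) 30368 - 50\right) + 55013 = \left(\frac{3}{8} \cdot 30368 - 50\right) + 55013 = \left(11388 - 50\right) + 55013 = 11338 + 55013 = 66351$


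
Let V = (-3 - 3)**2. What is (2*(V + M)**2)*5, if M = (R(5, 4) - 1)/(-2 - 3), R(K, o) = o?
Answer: 62658/5 ≈ 12532.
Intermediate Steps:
V = 36 (V = (-6)**2 = 36)
M = -3/5 (M = (4 - 1)/(-2 - 3) = 3/(-5) = 3*(-1/5) = -3/5 ≈ -0.60000)
(2*(V + M)**2)*5 = (2*(36 - 3/5)**2)*5 = (2*(177/5)**2)*5 = (2*(31329/25))*5 = (62658/25)*5 = 62658/5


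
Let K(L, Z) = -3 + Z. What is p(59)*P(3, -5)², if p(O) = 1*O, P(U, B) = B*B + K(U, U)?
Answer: 36875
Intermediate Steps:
P(U, B) = -3 + U + B² (P(U, B) = B*B + (-3 + U) = B² + (-3 + U) = -3 + U + B²)
p(O) = O
p(59)*P(3, -5)² = 59*(-3 + 3 + (-5)²)² = 59*(-3 + 3 + 25)² = 59*25² = 59*625 = 36875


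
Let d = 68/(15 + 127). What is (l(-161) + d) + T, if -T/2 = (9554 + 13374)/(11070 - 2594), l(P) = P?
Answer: -24964187/150449 ≈ -165.93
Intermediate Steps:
d = 34/71 (d = 68/142 = (1/142)*68 = 34/71 ≈ 0.47887)
T = -11464/2119 (T = -2*(9554 + 13374)/(11070 - 2594) = -45856/8476 = -2*5732/2119 = -11464/2119 ≈ -5.4101)
(l(-161) + d) + T = (-161 + 34/71) - 11464/2119 = -11397/71 - 11464/2119 = -24964187/150449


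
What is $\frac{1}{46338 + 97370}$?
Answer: $\frac{1}{143708} \approx 6.9586 \cdot 10^{-6}$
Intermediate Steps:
$\frac{1}{46338 + 97370} = \frac{1}{143708}$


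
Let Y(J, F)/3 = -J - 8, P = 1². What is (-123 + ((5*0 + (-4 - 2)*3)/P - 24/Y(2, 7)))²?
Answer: 491401/25 ≈ 19656.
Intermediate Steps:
P = 1
Y(J, F) = -24 - 3*J (Y(J, F) = 3*(-J - 8) = 3*(-8 - J) = -24 - 3*J)
(-123 + ((5*0 + (-4 - 2)*3)/P - 24/Y(2, 7)))² = (-123 + ((5*0 + (-4 - 2)*3)/1 - 24/(-24 - 3*2)))² = (-123 + ((0 - 6*3)*1 - 24/(-24 - 6)))² = (-123 + ((0 - 18)*1 - 24/(-30)))² = (-123 + (-18*1 - 24*(-1/30)))² = (-123 + (-18 + ⅘))² = (-123 - 86/5)² = (-701/5)² = 491401/25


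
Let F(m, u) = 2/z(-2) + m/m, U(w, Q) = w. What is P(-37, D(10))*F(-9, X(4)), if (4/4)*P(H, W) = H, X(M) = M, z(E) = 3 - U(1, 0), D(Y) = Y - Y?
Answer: -74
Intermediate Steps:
D(Y) = 0
z(E) = 2 (z(E) = 3 - 1*1 = 3 - 1 = 2)
P(H, W) = H
F(m, u) = 2 (F(m, u) = 2/2 + m/m = 2*(1/2) + 1 = 1 + 1 = 2)
P(-37, D(10))*F(-9, X(4)) = -37*2 = -74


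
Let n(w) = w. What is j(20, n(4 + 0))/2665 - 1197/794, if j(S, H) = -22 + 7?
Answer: -640383/423202 ≈ -1.5132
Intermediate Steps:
j(S, H) = -15
j(20, n(4 + 0))/2665 - 1197/794 = -15/2665 - 1197/794 = -15*1/2665 - 1197*1/794 = -3/533 - 1197/794 = -640383/423202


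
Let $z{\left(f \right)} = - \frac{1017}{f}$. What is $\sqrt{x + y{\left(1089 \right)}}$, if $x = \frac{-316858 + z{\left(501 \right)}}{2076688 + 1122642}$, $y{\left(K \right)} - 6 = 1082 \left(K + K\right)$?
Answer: $\frac{\sqrt{26908979887132831795418}}{106857622} \approx 1535.1$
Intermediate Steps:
$y{\left(K \right)} = 6 + 2164 K$ ($y{\left(K \right)} = 6 + 1082 \left(K + K\right) = 6 + 1082 \cdot 2 K = 6 + 2164 K$)
$x = - \frac{10583125}{106857622}$ ($x = \frac{-316858 - \frac{1017}{501}}{2076688 + 1122642} = \frac{-316858 - \frac{339}{167}}{3199330} = \left(-316858 - \frac{339}{167}\right) \frac{1}{3199330} = \left(- \frac{52915625}{167}\right) \frac{1}{3199330} = - \frac{10583125}{106857622} \approx -0.09904$)
$\sqrt{x + y{\left(1089 \right)}} = \sqrt{- \frac{10583125}{106857622} + \left(6 + 2164 \cdot 1089\right)} = \sqrt{- \frac{10583125}{106857622} + \left(6 + 2356596\right)} = \sqrt{- \frac{10583125}{106857622} + 2356602} = \sqrt{\frac{251820875137319}{106857622}} = \frac{\sqrt{26908979887132831795418}}{106857622}$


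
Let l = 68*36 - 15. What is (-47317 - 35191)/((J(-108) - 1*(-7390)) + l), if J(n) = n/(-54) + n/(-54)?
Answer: -82508/9827 ≈ -8.3961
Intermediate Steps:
J(n) = -n/27 (J(n) = n*(-1/54) + n*(-1/54) = -n/54 - n/54 = -n/27)
l = 2433 (l = 2448 - 15 = 2433)
(-47317 - 35191)/((J(-108) - 1*(-7390)) + l) = (-47317 - 35191)/((-1/27*(-108) - 1*(-7390)) + 2433) = -82508/((4 + 7390) + 2433) = -82508/(7394 + 2433) = -82508/9827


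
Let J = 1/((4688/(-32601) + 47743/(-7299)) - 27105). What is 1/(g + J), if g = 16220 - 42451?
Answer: -2150450934550/56408478543499283 ≈ -3.8123e-5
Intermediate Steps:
g = -26231
J = -79318233/2150450934550 (J = 1/((4688*(-1/32601) + 47743*(-1/7299)) - 27105) = 1/((-4688/32601 - 47743/7299) - 27105) = 1/(-530229085/79318233 - 27105) = 1/(-2150450934550/79318233) = -79318233/2150450934550 ≈ -3.6884e-5)
1/(g + J) = 1/(-26231 - 79318233/2150450934550) = 1/(-56408478543499283/2150450934550) = -2150450934550/56408478543499283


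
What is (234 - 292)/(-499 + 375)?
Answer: 29/62 ≈ 0.46774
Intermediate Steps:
(234 - 292)/(-499 + 375) = -58/(-124) = -58*(-1/124) = 29/62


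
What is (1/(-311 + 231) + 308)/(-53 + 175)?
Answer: 24639/9760 ≈ 2.5245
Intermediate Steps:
(1/(-311 + 231) + 308)/(-53 + 175) = (1/(-80) + 308)/122 = (-1/80 + 308)*(1/122) = (24639/80)*(1/122) = 24639/9760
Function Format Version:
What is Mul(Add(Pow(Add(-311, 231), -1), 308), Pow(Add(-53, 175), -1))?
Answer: Rational(24639, 9760) ≈ 2.5245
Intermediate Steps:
Mul(Add(Pow(Add(-311, 231), -1), 308), Pow(Add(-53, 175), -1)) = Mul(Add(Pow(-80, -1), 308), Pow(122, -1)) = Mul(Add(Rational(-1, 80), 308), Rational(1, 122)) = Mul(Rational(24639, 80), Rational(1, 122)) = Rational(24639, 9760)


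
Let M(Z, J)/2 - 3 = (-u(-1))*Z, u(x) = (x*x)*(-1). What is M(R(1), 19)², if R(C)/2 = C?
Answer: 100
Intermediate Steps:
u(x) = -x² (u(x) = x²*(-1) = -x²)
R(C) = 2*C
M(Z, J) = 6 + 2*Z (M(Z, J) = 6 + 2*((-(-1)*(-1)²)*Z) = 6 + 2*((-(-1))*Z) = 6 + 2*((-1*(-1))*Z) = 6 + 2*(1*Z) = 6 + 2*Z)
M(R(1), 19)² = (6 + 2*(2*1))² = (6 + 2*2)² = (6 + 4)² = 10² = 100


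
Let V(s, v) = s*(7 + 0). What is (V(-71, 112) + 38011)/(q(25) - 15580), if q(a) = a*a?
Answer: -37514/14955 ≈ -2.5085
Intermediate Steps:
q(a) = a²
V(s, v) = 7*s (V(s, v) = s*7 = 7*s)
(V(-71, 112) + 38011)/(q(25) - 15580) = (7*(-71) + 38011)/(25² - 15580) = (-497 + 38011)/(625 - 15580) = 37514/(-14955) = 37514*(-1/14955) = -37514/14955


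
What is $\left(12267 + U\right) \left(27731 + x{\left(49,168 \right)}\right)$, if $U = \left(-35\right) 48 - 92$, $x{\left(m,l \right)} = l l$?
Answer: $587247725$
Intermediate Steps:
$x{\left(m,l \right)} = l^{2}$
$U = -1772$ ($U = -1680 - 92 = -1772$)
$\left(12267 + U\right) \left(27731 + x{\left(49,168 \right)}\right) = \left(12267 - 1772\right) \left(27731 + 168^{2}\right) = 10495 \left(27731 + 28224\right) = 10495 \cdot 55955 = 587247725$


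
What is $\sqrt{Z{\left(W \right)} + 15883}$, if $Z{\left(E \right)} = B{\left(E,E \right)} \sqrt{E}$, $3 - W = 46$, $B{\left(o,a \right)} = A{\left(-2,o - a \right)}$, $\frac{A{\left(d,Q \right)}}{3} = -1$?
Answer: $\sqrt{15883 - 3 i \sqrt{43}} \approx 126.03 - 0.078 i$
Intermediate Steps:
$A{\left(d,Q \right)} = -3$ ($A{\left(d,Q \right)} = 3 \left(-1\right) = -3$)
$B{\left(o,a \right)} = -3$
$W = -43$ ($W = 3 - 46 = -43$)
$Z{\left(E \right)} = - 3 \sqrt{E}$
$\sqrt{Z{\left(W \right)} + 15883} = \sqrt{- 3 \sqrt{-43} + 15883} = \sqrt{- 3 i \sqrt{43} + 15883} = \sqrt{15883 - 3 i \sqrt{43}}$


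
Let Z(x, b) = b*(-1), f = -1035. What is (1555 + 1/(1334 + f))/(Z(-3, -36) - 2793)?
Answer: -154982/274781 ≈ -0.56402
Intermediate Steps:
Z(x, b) = -b
(1555 + 1/(1334 + f))/(Z(-3, -36) - 2793) = (1555 + 1/(1334 - 1035))/(-1*(-36) - 2793) = (1555 + 1/299)/(36 - 2793) = (1555 + 1/299)/(-2757) = (464946/299)*(-1/2757) = -154982/274781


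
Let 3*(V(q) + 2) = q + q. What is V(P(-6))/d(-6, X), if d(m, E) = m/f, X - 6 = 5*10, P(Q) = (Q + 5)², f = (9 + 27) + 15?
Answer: 34/3 ≈ 11.333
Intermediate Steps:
f = 51 (f = 36 + 15 = 51)
P(Q) = (5 + Q)²
V(q) = -2 + 2*q/3 (V(q) = -2 + (q + q)/3 = -2 + (2*q)/3 = -2 + 2*q/3)
X = 56 (X = 6 + 5*10 = 6 + 50 = 56)
d(m, E) = m/51
V(P(-6))/d(-6, X) = (-2 + 2*(5 - 6)²/3)/(((1/51)*(-6))) = (-2 + (⅔)*(-1)²)/(-2/17) = (-2 + (⅔)*1)*(-17/2) = (-2 + ⅔)*(-17/2) = -4/3*(-17/2) = 34/3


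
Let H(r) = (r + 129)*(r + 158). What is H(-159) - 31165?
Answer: -31135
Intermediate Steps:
H(r) = (129 + r)*(158 + r)
H(-159) - 31165 = (20382 + (-159)² + 287*(-159)) - 31165 = (20382 + 25281 - 45633) - 31165 = 30 - 31165 = -31135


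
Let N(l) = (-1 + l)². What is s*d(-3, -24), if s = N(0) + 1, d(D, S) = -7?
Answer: -14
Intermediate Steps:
s = 2 (s = (-1 + 0)² + 1 = (-1)² + 1 = 1 + 1 = 2)
s*d(-3, -24) = 2*(-7) = -14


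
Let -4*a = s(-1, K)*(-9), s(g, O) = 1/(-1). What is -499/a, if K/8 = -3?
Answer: 1996/9 ≈ 221.78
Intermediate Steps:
K = -24 (K = 8*(-3) = -24)
s(g, O) = -1
a = -9/4 (a = -(-1)*(-9)/4 = -¼*9 = -9/4 ≈ -2.2500)
-499/a = -499/(-9/4) = -499*(-4/9) = 1996/9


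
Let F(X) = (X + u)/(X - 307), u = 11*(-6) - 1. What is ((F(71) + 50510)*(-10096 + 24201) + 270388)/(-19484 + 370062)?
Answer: 42050108237/20684102 ≈ 2033.0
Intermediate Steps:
u = -67 (u = -66 - 1 = -67)
F(X) = (-67 + X)/(-307 + X) (F(X) = (X - 67)/(X - 307) = (-67 + X)/(-307 + X))
((F(71) + 50510)*(-10096 + 24201) + 270388)/(-19484 + 370062) = (((-67 + 71)/(-307 + 71) + 50510)*(-10096 + 24201) + 270388)/(-19484 + 370062) = ((4/(-236) + 50510)*14105 + 270388)/350578 = ((-1/236*4 + 50510)*14105 + 270388)*(1/350578) = ((-1/59 + 50510)*14105 + 270388)*(1/350578) = ((2980089/59)*14105 + 270388)*(1/350578) = (42034155345/59 + 270388)*(1/350578) = (42050108237/59)*(1/350578) = 42050108237/20684102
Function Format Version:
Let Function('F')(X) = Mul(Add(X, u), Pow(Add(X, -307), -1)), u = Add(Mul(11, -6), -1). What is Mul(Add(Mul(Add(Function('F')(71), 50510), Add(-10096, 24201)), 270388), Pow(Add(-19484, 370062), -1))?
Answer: Rational(42050108237, 20684102) ≈ 2033.0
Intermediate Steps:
u = -67 (u = Add(-66, -1) = -67)
Function('F')(X) = Mul(Pow(Add(-307, X), -1), Add(-67, X)) (Function('F')(X) = Mul(Add(X, -67), Pow(Add(X, -307), -1)) = Mul(Add(-67, X), Pow(Add(-307, X), -1)) = Mul(Pow(Add(-307, X), -1), Add(-67, X)))
Mul(Add(Mul(Add(Function('F')(71), 50510), Add(-10096, 24201)), 270388), Pow(Add(-19484, 370062), -1)) = Mul(Add(Mul(Add(Mul(Pow(Add(-307, 71), -1), Add(-67, 71)), 50510), Add(-10096, 24201)), 270388), Pow(Add(-19484, 370062), -1)) = Mul(Add(Mul(Add(Mul(Pow(-236, -1), 4), 50510), 14105), 270388), Pow(350578, -1)) = Mul(Add(Mul(Add(Mul(Rational(-1, 236), 4), 50510), 14105), 270388), Rational(1, 350578)) = Mul(Add(Mul(Add(Rational(-1, 59), 50510), 14105), 270388), Rational(1, 350578)) = Mul(Add(Mul(Rational(2980089, 59), 14105), 270388), Rational(1, 350578)) = Mul(Add(Rational(42034155345, 59), 270388), Rational(1, 350578)) = Mul(Rational(42050108237, 59), Rational(1, 350578)) = Rational(42050108237, 20684102)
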